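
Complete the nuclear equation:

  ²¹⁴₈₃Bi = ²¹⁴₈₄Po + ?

beta-minus particle

Conserve mass number: 214 = 214 + A, so A = 0.
Conserve atomic number: 83 = 84 + Z, so Z = -1.
A = 0 and Z = -1 is ⁰₋₁e — a beta-minus particle.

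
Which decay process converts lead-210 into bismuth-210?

ΔA = 210 − 210 = 0; ΔZ = 83 − 82 = +1.
A is unchanged and Z rises by 1 — a neutron has become a proton (β⁻ decay).

beta-minus decay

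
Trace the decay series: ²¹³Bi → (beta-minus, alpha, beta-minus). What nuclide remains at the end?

Start: (A, Z) = (213, 83).
After β⁻: (213, 84).
After α: (209, 82).
After β⁻: (209, 83).
Z = 83 is bismuth.

Bi-209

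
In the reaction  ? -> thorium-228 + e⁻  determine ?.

Conserve mass number: A = 228 + 0, so A = 228.
Conserve atomic number: Z = 90 − 1, so Z = 89.
Z = 89 is actinium, so the species is actinium-228.

Ac-228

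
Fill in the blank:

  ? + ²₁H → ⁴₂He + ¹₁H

He-3

Conserve mass number: A + 2 = 4 + 1, so A = 3.
Conserve atomic number: Z + 1 = 2 + 1, so Z = 2.
Z = 2 is helium, so the species is ³₂He.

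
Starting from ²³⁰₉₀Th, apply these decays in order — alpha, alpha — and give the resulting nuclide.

Rn-222

Start: (A, Z) = (230, 90).
After α: (226, 88).
After α: (222, 86).
Z = 86 is radon.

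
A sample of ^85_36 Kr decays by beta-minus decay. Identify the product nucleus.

Beta-minus decay: mass number changes by +0, atomic number by +1.
A: 85 = 85; Z: 36 + 1 = 37.
Z = 37 is rubidium, so the daughter is ^85_37 Rb.

Rb-85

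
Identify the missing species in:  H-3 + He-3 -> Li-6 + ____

Conserve mass number: 3 + 3 = 6 + A, so A = 0.
Conserve atomic number: 1 + 2 = 3 + Z, so Z = 0.
A = 0 and Z = 0 is γ — a gamma ray.

gamma ray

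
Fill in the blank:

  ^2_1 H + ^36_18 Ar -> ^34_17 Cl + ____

Conserve mass number: 2 + 36 = 34 + A, so A = 4.
Conserve atomic number: 1 + 18 = 17 + Z, so Z = 2.
A = 4 and Z = 2 is ^4_2 He — an alpha particle.

alpha particle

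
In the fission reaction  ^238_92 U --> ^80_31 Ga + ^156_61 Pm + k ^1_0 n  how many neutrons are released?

2

Conserve mass number: 238 = 80 + 156 + k, so k = 238 − 236 = 2.
Check atomic number: 92 = 31 + 61 + 0 = 92. ✓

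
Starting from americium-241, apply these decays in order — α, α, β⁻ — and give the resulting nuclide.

U-233

Start: (A, Z) = (241, 95).
After α: (237, 93).
After α: (233, 91).
After β⁻: (233, 92).
Z = 92 is uranium.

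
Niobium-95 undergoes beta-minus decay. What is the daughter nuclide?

Beta-minus decay: mass number changes by +0, atomic number by +1.
A: 95 = 95; Z: 41 + 1 = 42.
Z = 42 is molybdenum, so the daughter is molybdenum-95.

Mo-95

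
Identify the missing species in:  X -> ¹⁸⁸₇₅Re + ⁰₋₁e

W-188

Conserve mass number: A = 188 + 0, so A = 188.
Conserve atomic number: Z = 75 − 1, so Z = 74.
Z = 74 is tungsten, so the species is ¹⁸⁸₇₄W.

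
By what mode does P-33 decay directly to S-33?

beta-minus decay

ΔA = 33 − 33 = 0; ΔZ = 16 − 15 = +1.
A is unchanged and Z rises by 1 — a neutron has become a proton (β⁻ decay).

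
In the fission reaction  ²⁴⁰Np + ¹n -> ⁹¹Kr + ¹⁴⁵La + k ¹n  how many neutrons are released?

Conserve mass number: 241 = 91 + 145 + k, so k = 241 − 236 = 5.
Check atomic number: 93 = 36 + 57 + 0 = 93. ✓

5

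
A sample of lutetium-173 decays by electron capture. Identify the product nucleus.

Yb-173

Electron capture: mass number changes by +0, atomic number by -1.
A: 173 = 173; Z: 71 − 1 = 70.
Z = 70 is ytterbium, so the daughter is ytterbium-173.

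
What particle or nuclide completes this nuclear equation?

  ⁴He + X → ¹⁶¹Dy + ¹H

Tb-158

Conserve mass number: 4 + A = 161 + 1, so A = 158.
Conserve atomic number: 2 + Z = 66 + 1, so Z = 65.
Z = 65 is terbium, so the species is ¹⁵⁸Tb.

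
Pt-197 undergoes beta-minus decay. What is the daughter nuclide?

Au-197

Beta-minus decay: mass number changes by +0, atomic number by +1.
A: 197 = 197; Z: 78 + 1 = 79.
Z = 79 is gold, so the daughter is Au-197.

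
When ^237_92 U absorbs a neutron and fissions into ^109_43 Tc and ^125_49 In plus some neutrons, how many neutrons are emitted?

Conserve mass number: 238 = 109 + 125 + k, so k = 238 − 234 = 4.
Check atomic number: 92 = 43 + 49 + 0 = 92. ✓

4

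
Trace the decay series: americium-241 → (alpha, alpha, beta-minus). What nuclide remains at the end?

U-233

Start: (A, Z) = (241, 95).
After α: (237, 93).
After α: (233, 91).
After β⁻: (233, 92).
Z = 92 is uranium.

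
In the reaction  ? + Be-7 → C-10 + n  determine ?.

Conserve mass number: A + 7 = 10 + 1, so A = 4.
Conserve atomic number: Z + 4 = 6 + 0, so Z = 2.
A = 4 and Z = 2 is He-4 — an alpha particle.

alpha particle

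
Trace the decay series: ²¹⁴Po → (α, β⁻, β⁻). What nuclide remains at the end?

Po-210

Start: (A, Z) = (214, 84).
After α: (210, 82).
After β⁻: (210, 83).
After β⁻: (210, 84).
Z = 84 is polonium.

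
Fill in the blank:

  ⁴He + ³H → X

Li-7

Conserve mass number: 4 + 3 = A, so A = 7.
Conserve atomic number: 2 + 1 = Z, so Z = 3.
Z = 3 is lithium, so the species is ⁷Li.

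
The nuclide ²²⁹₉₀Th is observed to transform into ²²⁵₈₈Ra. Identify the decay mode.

alpha decay

ΔA = 225 − 229 = -4; ΔZ = 88 − 90 = -2.
A drops by 4 and Z drops by 2 — the signature of alpha emission.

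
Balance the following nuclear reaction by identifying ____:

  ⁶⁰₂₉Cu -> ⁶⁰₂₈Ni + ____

Conserve mass number: 60 = 60 + A, so A = 0.
Conserve atomic number: 29 = 28 + Z, so Z = 1.
A = 0 and Z = 1 is ⁰₁e — a positron.

positron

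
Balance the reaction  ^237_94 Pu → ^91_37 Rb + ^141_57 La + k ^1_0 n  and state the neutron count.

Conserve mass number: 237 = 91 + 141 + k, so k = 237 − 232 = 5.
Check atomic number: 94 = 37 + 57 + 0 = 94. ✓

5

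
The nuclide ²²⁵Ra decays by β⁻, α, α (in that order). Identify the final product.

Start: (A, Z) = (225, 88).
After β⁻: (225, 89).
After α: (221, 87).
After α: (217, 85).
Z = 85 is astatine.

At-217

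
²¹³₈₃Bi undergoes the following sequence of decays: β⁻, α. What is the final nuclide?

Start: (A, Z) = (213, 83).
After β⁻: (213, 84).
After α: (209, 82).
Z = 82 is lead.

Pb-209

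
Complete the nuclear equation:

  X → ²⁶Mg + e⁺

Al-26

Conserve mass number: A = 26 + 0, so A = 26.
Conserve atomic number: Z = 12 + 1, so Z = 13.
Z = 13 is aluminium, so the species is ²⁶Al.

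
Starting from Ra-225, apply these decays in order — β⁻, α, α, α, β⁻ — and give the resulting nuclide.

Start: (A, Z) = (225, 88).
After β⁻: (225, 89).
After α: (221, 87).
After α: (217, 85).
After α: (213, 83).
After β⁻: (213, 84).
Z = 84 is polonium.

Po-213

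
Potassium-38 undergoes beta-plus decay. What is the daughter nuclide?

Ar-38

Beta-plus decay: mass number changes by +0, atomic number by -1.
A: 38 = 38; Z: 19 − 1 = 18.
Z = 18 is argon, so the daughter is argon-38.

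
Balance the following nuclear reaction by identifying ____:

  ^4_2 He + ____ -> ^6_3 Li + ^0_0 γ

deuteron

Conserve mass number: 4 + A = 6 + 0, so A = 2.
Conserve atomic number: 2 + Z = 3 + 0, so Z = 1.
A = 2 and Z = 1 is ^2_1 H — a deuteron.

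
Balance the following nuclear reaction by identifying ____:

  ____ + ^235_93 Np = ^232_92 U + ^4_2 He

Conserve mass number: A + 235 = 232 + 4, so A = 1.
Conserve atomic number: Z + 93 = 92 + 2, so Z = 1.
A = 1 and Z = 1 is ^1_1 H — a proton.

proton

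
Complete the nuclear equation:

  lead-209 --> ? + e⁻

Conserve mass number: 209 = A + 0, so A = 209.
Conserve atomic number: 82 = Z − 1, so Z = 83.
Z = 83 is bismuth, so the species is bismuth-209.

Bi-209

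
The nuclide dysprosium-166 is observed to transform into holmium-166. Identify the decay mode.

beta-minus decay

ΔA = 166 − 166 = 0; ΔZ = 67 − 66 = +1.
A is unchanged and Z rises by 1 — a neutron has become a proton (β⁻ decay).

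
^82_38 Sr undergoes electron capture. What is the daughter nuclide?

Electron capture: mass number changes by +0, atomic number by -1.
A: 82 = 82; Z: 38 − 1 = 37.
Z = 37 is rubidium, so the daughter is ^82_37 Rb.

Rb-82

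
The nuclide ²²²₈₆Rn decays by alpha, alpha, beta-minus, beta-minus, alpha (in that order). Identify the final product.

Start: (A, Z) = (222, 86).
After α: (218, 84).
After α: (214, 82).
After β⁻: (214, 83).
After β⁻: (214, 84).
After α: (210, 82).
Z = 82 is lead.

Pb-210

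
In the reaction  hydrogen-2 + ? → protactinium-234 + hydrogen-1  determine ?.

Conserve mass number: 2 + A = 234 + 1, so A = 233.
Conserve atomic number: 1 + Z = 91 + 1, so Z = 91.
Z = 91 is protactinium, so the species is protactinium-233.

Pa-233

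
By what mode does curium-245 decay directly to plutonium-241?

alpha decay

ΔA = 241 − 245 = -4; ΔZ = 94 − 96 = -2.
A drops by 4 and Z drops by 2 — the signature of alpha emission.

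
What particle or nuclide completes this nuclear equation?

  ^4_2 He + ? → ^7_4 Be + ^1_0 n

alpha particle

Conserve mass number: 4 + A = 7 + 1, so A = 4.
Conserve atomic number: 2 + Z = 4 + 0, so Z = 2.
A = 4 and Z = 2 is ^4_2 He — an alpha particle.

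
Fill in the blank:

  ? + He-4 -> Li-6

Conserve mass number: A + 4 = 6, so A = 2.
Conserve atomic number: Z + 2 = 3, so Z = 1.
A = 2 and Z = 1 is H-2 — a deuteron.

deuteron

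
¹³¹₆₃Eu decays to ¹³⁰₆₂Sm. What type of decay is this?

ΔA = 130 − 131 = -1; ΔZ = 62 − 63 = -1.
A drops by 1 and Z drops by 1 — a proton was emitted.

proton emission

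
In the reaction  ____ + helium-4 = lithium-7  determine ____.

Conserve mass number: A + 4 = 7, so A = 3.
Conserve atomic number: Z + 2 = 3, so Z = 1.
A = 3 and Z = 1 is hydrogen-3 — a triton.

triton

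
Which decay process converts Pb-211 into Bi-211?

ΔA = 211 − 211 = 0; ΔZ = 83 − 82 = +1.
A is unchanged and Z rises by 1 — a neutron has become a proton (β⁻ decay).

beta-minus decay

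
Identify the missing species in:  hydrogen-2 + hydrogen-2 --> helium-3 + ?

neutron

Conserve mass number: 2 + 2 = 3 + A, so A = 1.
Conserve atomic number: 1 + 1 = 2 + Z, so Z = 0.
A = 1 and Z = 0 is neutron — a neutron.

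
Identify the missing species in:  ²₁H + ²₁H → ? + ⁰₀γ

He-4

Conserve mass number: 2 + 2 = A + 0, so A = 4.
Conserve atomic number: 1 + 1 = Z + 0, so Z = 2.
A = 4 and Z = 2 is ⁴₂He — an alpha particle.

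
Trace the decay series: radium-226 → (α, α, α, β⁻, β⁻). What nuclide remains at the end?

Start: (A, Z) = (226, 88).
After α: (222, 86).
After α: (218, 84).
After α: (214, 82).
After β⁻: (214, 83).
After β⁻: (214, 84).
Z = 84 is polonium.

Po-214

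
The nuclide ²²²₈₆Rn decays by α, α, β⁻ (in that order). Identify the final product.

Bi-214

Start: (A, Z) = (222, 86).
After α: (218, 84).
After α: (214, 82).
After β⁻: (214, 83).
Z = 83 is bismuth.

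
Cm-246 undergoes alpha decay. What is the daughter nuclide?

Pu-242

Alpha decay: mass number changes by -4, atomic number by -2.
A: 246 − 4 = 242; Z: 96 − 2 = 94.
Z = 94 is plutonium, so the daughter is Pu-242.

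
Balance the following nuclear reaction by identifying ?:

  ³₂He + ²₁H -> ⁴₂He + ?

proton

Conserve mass number: 3 + 2 = 4 + A, so A = 1.
Conserve atomic number: 2 + 1 = 2 + Z, so Z = 1.
A = 1 and Z = 1 is ¹₁H — a proton.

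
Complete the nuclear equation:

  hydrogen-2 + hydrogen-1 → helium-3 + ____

Conserve mass number: 2 + 1 = 3 + A, so A = 0.
Conserve atomic number: 1 + 1 = 2 + Z, so Z = 0.
A = 0 and Z = 0 is γ — a gamma ray.

gamma ray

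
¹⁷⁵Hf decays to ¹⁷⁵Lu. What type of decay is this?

beta-plus decay or electron capture

ΔA = 175 − 175 = 0; ΔZ = 71 − 72 = -1.
A is unchanged and Z drops by 1 — a proton has become a neutron (β⁺ emission or electron capture).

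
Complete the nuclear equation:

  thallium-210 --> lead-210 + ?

Conserve mass number: 210 = 210 + A, so A = 0.
Conserve atomic number: 81 = 82 + Z, so Z = -1.
A = 0 and Z = -1 is e⁻ — a beta-minus particle.

beta-minus particle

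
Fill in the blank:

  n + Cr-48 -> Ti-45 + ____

Conserve mass number: 1 + 48 = 45 + A, so A = 4.
Conserve atomic number: 0 + 24 = 22 + Z, so Z = 2.
A = 4 and Z = 2 is He-4 — an alpha particle.

alpha particle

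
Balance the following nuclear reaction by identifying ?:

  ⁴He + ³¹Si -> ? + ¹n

S-34

Conserve mass number: 4 + 31 = A + 1, so A = 34.
Conserve atomic number: 2 + 14 = Z + 0, so Z = 16.
Z = 16 is sulfur, so the species is ³⁴S.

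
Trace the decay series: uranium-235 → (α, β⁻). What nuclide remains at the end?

Start: (A, Z) = (235, 92).
After α: (231, 90).
After β⁻: (231, 91).
Z = 91 is protactinium.

Pa-231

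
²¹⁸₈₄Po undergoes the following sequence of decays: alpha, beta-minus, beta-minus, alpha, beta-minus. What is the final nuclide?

Start: (A, Z) = (218, 84).
After α: (214, 82).
After β⁻: (214, 83).
After β⁻: (214, 84).
After α: (210, 82).
After β⁻: (210, 83).
Z = 83 is bismuth.

Bi-210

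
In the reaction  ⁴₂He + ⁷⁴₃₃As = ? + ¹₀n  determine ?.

Conserve mass number: 4 + 74 = A + 1, so A = 77.
Conserve atomic number: 2 + 33 = Z + 0, so Z = 35.
Z = 35 is bromine, so the species is ⁷⁷₃₅Br.

Br-77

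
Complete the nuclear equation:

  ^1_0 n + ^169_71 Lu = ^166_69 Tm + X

Conserve mass number: 1 + 169 = 166 + A, so A = 4.
Conserve atomic number: 0 + 71 = 69 + Z, so Z = 2.
A = 4 and Z = 2 is ^4_2 He — an alpha particle.

alpha particle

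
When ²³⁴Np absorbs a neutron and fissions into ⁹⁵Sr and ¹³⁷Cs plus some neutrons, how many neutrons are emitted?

3

Conserve mass number: 235 = 95 + 137 + k, so k = 235 − 232 = 3.
Check atomic number: 93 = 38 + 55 + 0 = 93. ✓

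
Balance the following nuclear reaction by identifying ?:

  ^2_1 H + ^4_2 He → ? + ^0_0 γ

Conserve mass number: 2 + 4 = A + 0, so A = 6.
Conserve atomic number: 1 + 2 = Z + 0, so Z = 3.
Z = 3 is lithium, so the species is ^6_3 Li.

Li-6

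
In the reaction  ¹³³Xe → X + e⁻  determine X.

Cs-133

Conserve mass number: 133 = A + 0, so A = 133.
Conserve atomic number: 54 = Z − 1, so Z = 55.
Z = 55 is caesium, so the species is ¹³³Cs.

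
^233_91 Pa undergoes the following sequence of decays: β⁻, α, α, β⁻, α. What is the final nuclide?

Start: (A, Z) = (233, 91).
After β⁻: (233, 92).
After α: (229, 90).
After α: (225, 88).
After β⁻: (225, 89).
After α: (221, 87).
Z = 87 is francium.

Fr-221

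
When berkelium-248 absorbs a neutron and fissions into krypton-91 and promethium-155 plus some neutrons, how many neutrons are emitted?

3

Conserve mass number: 249 = 91 + 155 + k, so k = 249 − 246 = 3.
Check atomic number: 97 = 36 + 61 + 0 = 97. ✓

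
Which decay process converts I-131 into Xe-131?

beta-minus decay

ΔA = 131 − 131 = 0; ΔZ = 54 − 53 = +1.
A is unchanged and Z rises by 1 — a neutron has become a proton (β⁻ decay).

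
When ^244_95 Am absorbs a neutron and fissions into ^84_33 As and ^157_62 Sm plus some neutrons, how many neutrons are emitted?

4

Conserve mass number: 245 = 84 + 157 + k, so k = 245 − 241 = 4.
Check atomic number: 95 = 33 + 62 + 0 = 95. ✓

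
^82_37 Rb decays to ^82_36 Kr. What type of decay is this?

beta-plus decay or electron capture

ΔA = 82 − 82 = 0; ΔZ = 36 − 37 = -1.
A is unchanged and Z drops by 1 — a proton has become a neutron (β⁺ emission or electron capture).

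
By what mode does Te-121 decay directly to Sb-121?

beta-plus decay or electron capture

ΔA = 121 − 121 = 0; ΔZ = 51 − 52 = -1.
A is unchanged and Z drops by 1 — a proton has become a neutron (β⁺ emission or electron capture).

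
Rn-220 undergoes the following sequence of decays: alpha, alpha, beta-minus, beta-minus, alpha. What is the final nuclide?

Pb-208

Start: (A, Z) = (220, 86).
After α: (216, 84).
After α: (212, 82).
After β⁻: (212, 83).
After β⁻: (212, 84).
After α: (208, 82).
Z = 82 is lead.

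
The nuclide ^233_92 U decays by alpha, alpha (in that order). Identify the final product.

Ra-225

Start: (A, Z) = (233, 92).
After α: (229, 90).
After α: (225, 88).
Z = 88 is radium.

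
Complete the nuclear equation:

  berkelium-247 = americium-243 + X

Conserve mass number: 247 = 243 + A, so A = 4.
Conserve atomic number: 97 = 95 + Z, so Z = 2.
A = 4 and Z = 2 is helium-4 — an alpha particle.

alpha particle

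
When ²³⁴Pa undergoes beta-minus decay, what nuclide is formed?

Beta-minus decay: mass number changes by +0, atomic number by +1.
A: 234 = 234; Z: 91 + 1 = 92.
Z = 92 is uranium, so the daughter is ²³⁴U.

U-234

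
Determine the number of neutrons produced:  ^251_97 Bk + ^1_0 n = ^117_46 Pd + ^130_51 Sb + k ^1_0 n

5

Conserve mass number: 252 = 117 + 130 + k, so k = 252 − 247 = 5.
Check atomic number: 97 = 46 + 51 + 0 = 97. ✓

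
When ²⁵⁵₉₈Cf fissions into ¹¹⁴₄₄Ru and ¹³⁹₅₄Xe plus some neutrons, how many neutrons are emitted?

Conserve mass number: 255 = 114 + 139 + k, so k = 255 − 253 = 2.
Check atomic number: 98 = 44 + 54 + 0 = 98. ✓

2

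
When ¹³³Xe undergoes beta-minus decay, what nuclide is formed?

Cs-133

Beta-minus decay: mass number changes by +0, atomic number by +1.
A: 133 = 133; Z: 54 + 1 = 55.
Z = 55 is caesium, so the daughter is ¹³³Cs.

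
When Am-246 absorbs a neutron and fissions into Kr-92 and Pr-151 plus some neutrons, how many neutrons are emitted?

4

Conserve mass number: 247 = 92 + 151 + k, so k = 247 − 243 = 4.
Check atomic number: 95 = 36 + 59 + 0 = 95. ✓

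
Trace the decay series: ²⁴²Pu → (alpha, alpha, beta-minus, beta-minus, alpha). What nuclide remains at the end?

Start: (A, Z) = (242, 94).
After α: (238, 92).
After α: (234, 90).
After β⁻: (234, 91).
After β⁻: (234, 92).
After α: (230, 90).
Z = 90 is thorium.

Th-230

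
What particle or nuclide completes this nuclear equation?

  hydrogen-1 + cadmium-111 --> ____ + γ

Conserve mass number: 1 + 111 = A + 0, so A = 112.
Conserve atomic number: 1 + 48 = Z + 0, so Z = 49.
Z = 49 is indium, so the species is indium-112.

In-112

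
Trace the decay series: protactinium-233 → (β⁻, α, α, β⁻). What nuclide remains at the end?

Ac-225

Start: (A, Z) = (233, 91).
After β⁻: (233, 92).
After α: (229, 90).
After α: (225, 88).
After β⁻: (225, 89).
Z = 89 is actinium.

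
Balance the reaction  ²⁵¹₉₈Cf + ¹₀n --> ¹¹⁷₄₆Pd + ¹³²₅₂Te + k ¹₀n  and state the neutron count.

Conserve mass number: 252 = 117 + 132 + k, so k = 252 − 249 = 3.
Check atomic number: 98 = 46 + 52 + 0 = 98. ✓

3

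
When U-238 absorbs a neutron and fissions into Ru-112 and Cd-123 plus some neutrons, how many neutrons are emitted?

Conserve mass number: 239 = 112 + 123 + k, so k = 239 − 235 = 4.
Check atomic number: 92 = 44 + 48 + 0 = 92. ✓

4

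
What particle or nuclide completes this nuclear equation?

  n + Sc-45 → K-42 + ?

Conserve mass number: 1 + 45 = 42 + A, so A = 4.
Conserve atomic number: 0 + 21 = 19 + Z, so Z = 2.
A = 4 and Z = 2 is He-4 — an alpha particle.

alpha particle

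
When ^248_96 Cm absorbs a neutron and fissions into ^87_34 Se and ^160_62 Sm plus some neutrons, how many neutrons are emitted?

Conserve mass number: 249 = 87 + 160 + k, so k = 249 − 247 = 2.
Check atomic number: 96 = 34 + 62 + 0 = 96. ✓

2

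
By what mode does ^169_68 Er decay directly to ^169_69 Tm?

beta-minus decay

ΔA = 169 − 169 = 0; ΔZ = 69 − 68 = +1.
A is unchanged and Z rises by 1 — a neutron has become a proton (β⁻ decay).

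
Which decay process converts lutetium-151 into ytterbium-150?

proton emission

ΔA = 150 − 151 = -1; ΔZ = 70 − 71 = -1.
A drops by 1 and Z drops by 1 — a proton was emitted.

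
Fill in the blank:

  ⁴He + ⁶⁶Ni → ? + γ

Zn-70

Conserve mass number: 4 + 66 = A + 0, so A = 70.
Conserve atomic number: 2 + 28 = Z + 0, so Z = 30.
Z = 30 is zinc, so the species is ⁷⁰Zn.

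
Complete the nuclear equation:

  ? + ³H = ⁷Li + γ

Conserve mass number: A + 3 = 7 + 0, so A = 4.
Conserve atomic number: Z + 1 = 3 + 0, so Z = 2.
A = 4 and Z = 2 is ⁴He — an alpha particle.

alpha particle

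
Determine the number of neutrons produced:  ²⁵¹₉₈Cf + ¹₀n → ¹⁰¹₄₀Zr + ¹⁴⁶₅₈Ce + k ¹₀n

Conserve mass number: 252 = 101 + 146 + k, so k = 252 − 247 = 5.
Check atomic number: 98 = 40 + 58 + 0 = 98. ✓

5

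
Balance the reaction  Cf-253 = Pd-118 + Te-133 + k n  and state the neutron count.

2

Conserve mass number: 253 = 118 + 133 + k, so k = 253 − 251 = 2.
Check atomic number: 98 = 46 + 52 + 0 = 98. ✓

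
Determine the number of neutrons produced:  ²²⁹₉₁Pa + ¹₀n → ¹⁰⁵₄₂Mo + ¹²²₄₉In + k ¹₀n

Conserve mass number: 230 = 105 + 122 + k, so k = 230 − 227 = 3.
Check atomic number: 91 = 42 + 49 + 0 = 91. ✓

3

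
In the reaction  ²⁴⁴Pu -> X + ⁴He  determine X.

U-240

Conserve mass number: 244 = A + 4, so A = 240.
Conserve atomic number: 94 = Z + 2, so Z = 92.
Z = 92 is uranium, so the species is ²⁴⁰U.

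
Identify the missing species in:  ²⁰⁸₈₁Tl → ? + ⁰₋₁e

Pb-208

Conserve mass number: 208 = A + 0, so A = 208.
Conserve atomic number: 81 = Z − 1, so Z = 82.
Z = 82 is lead, so the species is ²⁰⁸₈₂Pb.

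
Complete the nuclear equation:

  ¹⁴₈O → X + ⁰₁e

Conserve mass number: 14 = A + 0, so A = 14.
Conserve atomic number: 8 = Z + 1, so Z = 7.
Z = 7 is nitrogen, so the species is ¹⁴₇N.

N-14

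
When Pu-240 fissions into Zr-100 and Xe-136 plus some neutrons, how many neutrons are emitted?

Conserve mass number: 240 = 100 + 136 + k, so k = 240 − 236 = 4.
Check atomic number: 94 = 40 + 54 + 0 = 94. ✓

4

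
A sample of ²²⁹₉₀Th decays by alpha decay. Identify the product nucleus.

Ra-225

Alpha decay: mass number changes by -4, atomic number by -2.
A: 229 − 4 = 225; Z: 90 − 2 = 88.
Z = 88 is radium, so the daughter is ²²⁵₈₈Ra.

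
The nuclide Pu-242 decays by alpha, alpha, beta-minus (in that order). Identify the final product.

Start: (A, Z) = (242, 94).
After α: (238, 92).
After α: (234, 90).
After β⁻: (234, 91).
Z = 91 is protactinium.

Pa-234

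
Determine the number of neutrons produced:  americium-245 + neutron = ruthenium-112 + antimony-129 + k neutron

Conserve mass number: 246 = 112 + 129 + k, so k = 246 − 241 = 5.
Check atomic number: 95 = 44 + 51 + 0 = 95. ✓

5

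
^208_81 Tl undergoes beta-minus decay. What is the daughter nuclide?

Beta-minus decay: mass number changes by +0, atomic number by +1.
A: 208 = 208; Z: 81 + 1 = 82.
Z = 82 is lead, so the daughter is ^208_82 Pb.

Pb-208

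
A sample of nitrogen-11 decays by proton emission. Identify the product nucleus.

Proton emission: mass number changes by -1, atomic number by -1.
A: 11 − 1 = 10; Z: 7 − 1 = 6.
Z = 6 is carbon, so the daughter is carbon-10.

C-10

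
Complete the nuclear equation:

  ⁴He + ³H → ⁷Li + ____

Conserve mass number: 4 + 3 = 7 + A, so A = 0.
Conserve atomic number: 2 + 1 = 3 + Z, so Z = 0.
A = 0 and Z = 0 is γ — a gamma ray.

gamma ray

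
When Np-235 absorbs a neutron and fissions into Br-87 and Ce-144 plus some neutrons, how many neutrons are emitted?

Conserve mass number: 236 = 87 + 144 + k, so k = 236 − 231 = 5.
Check atomic number: 93 = 35 + 58 + 0 = 93. ✓

5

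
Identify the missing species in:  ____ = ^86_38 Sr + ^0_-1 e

Conserve mass number: A = 86 + 0, so A = 86.
Conserve atomic number: Z = 38 − 1, so Z = 37.
Z = 37 is rubidium, so the species is ^86_37 Rb.

Rb-86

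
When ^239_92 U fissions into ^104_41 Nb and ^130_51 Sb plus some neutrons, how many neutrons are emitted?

Conserve mass number: 239 = 104 + 130 + k, so k = 239 − 234 = 5.
Check atomic number: 92 = 41 + 51 + 0 = 92. ✓

5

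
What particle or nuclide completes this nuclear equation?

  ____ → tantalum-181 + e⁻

Conserve mass number: A = 181 + 0, so A = 181.
Conserve atomic number: Z = 73 − 1, so Z = 72.
Z = 72 is hafnium, so the species is hafnium-181.

Hf-181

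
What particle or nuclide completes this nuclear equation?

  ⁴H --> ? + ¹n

H-3

Conserve mass number: 4 = A + 1, so A = 3.
Conserve atomic number: 1 = Z + 0, so Z = 1.
A = 3 and Z = 1 is ³H — a triton.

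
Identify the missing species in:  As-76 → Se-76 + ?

Conserve mass number: 76 = 76 + A, so A = 0.
Conserve atomic number: 33 = 34 + Z, so Z = -1.
A = 0 and Z = -1 is e⁻ — a beta-minus particle.

beta-minus particle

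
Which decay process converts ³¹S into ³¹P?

beta-plus decay or electron capture

ΔA = 31 − 31 = 0; ΔZ = 15 − 16 = -1.
A is unchanged and Z drops by 1 — a proton has become a neutron (β⁺ emission or electron capture).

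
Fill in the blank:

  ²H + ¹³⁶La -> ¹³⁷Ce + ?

Conserve mass number: 2 + 136 = 137 + A, so A = 1.
Conserve atomic number: 1 + 57 = 58 + Z, so Z = 0.
A = 1 and Z = 0 is ¹n — a neutron.

neutron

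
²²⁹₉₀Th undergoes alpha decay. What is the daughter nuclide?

Alpha decay: mass number changes by -4, atomic number by -2.
A: 229 − 4 = 225; Z: 90 − 2 = 88.
Z = 88 is radium, so the daughter is ²²⁵₈₈Ra.

Ra-225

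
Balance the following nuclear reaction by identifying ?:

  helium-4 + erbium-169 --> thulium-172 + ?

proton

Conserve mass number: 4 + 169 = 172 + A, so A = 1.
Conserve atomic number: 2 + 68 = 69 + Z, so Z = 1.
A = 1 and Z = 1 is hydrogen-1 — a proton.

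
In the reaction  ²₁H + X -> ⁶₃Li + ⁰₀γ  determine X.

Conserve mass number: 2 + A = 6 + 0, so A = 4.
Conserve atomic number: 1 + Z = 3 + 0, so Z = 2.
A = 4 and Z = 2 is ⁴₂He — an alpha particle.

alpha particle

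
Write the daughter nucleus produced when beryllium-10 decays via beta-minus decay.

B-10

Beta-minus decay: mass number changes by +0, atomic number by +1.
A: 10 = 10; Z: 4 + 1 = 5.
Z = 5 is boron, so the daughter is boron-10.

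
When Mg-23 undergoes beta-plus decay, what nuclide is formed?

Na-23

Beta-plus decay: mass number changes by +0, atomic number by -1.
A: 23 = 23; Z: 12 − 1 = 11.
Z = 11 is sodium, so the daughter is Na-23.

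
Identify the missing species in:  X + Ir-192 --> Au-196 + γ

alpha particle

Conserve mass number: A + 192 = 196 + 0, so A = 4.
Conserve atomic number: Z + 77 = 79 + 0, so Z = 2.
A = 4 and Z = 2 is He-4 — an alpha particle.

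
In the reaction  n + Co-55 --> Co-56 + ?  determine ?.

gamma ray

Conserve mass number: 1 + 55 = 56 + A, so A = 0.
Conserve atomic number: 0 + 27 = 27 + Z, so Z = 0.
A = 0 and Z = 0 is γ — a gamma ray.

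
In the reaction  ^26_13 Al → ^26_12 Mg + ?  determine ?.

positron

Conserve mass number: 26 = 26 + A, so A = 0.
Conserve atomic number: 13 = 12 + Z, so Z = 1.
A = 0 and Z = 1 is ^0_1 e — a positron.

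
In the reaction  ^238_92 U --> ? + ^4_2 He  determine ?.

Conserve mass number: 238 = A + 4, so A = 234.
Conserve atomic number: 92 = Z + 2, so Z = 90.
Z = 90 is thorium, so the species is ^234_90 Th.

Th-234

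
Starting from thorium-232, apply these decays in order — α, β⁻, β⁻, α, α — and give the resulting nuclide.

Rn-220

Start: (A, Z) = (232, 90).
After α: (228, 88).
After β⁻: (228, 89).
After β⁻: (228, 90).
After α: (224, 88).
After α: (220, 86).
Z = 86 is radon.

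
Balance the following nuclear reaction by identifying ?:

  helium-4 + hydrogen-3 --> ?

Conserve mass number: 4 + 3 = A, so A = 7.
Conserve atomic number: 2 + 1 = Z, so Z = 3.
Z = 3 is lithium, so the species is lithium-7.

Li-7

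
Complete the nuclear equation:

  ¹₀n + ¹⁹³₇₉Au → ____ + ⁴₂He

Ir-190

Conserve mass number: 1 + 193 = A + 4, so A = 190.
Conserve atomic number: 0 + 79 = Z + 2, so Z = 77.
Z = 77 is iridium, so the species is ¹⁹⁰₇₇Ir.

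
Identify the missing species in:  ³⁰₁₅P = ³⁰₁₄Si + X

positron

Conserve mass number: 30 = 30 + A, so A = 0.
Conserve atomic number: 15 = 14 + Z, so Z = 1.
A = 0 and Z = 1 is ⁰₁e — a positron.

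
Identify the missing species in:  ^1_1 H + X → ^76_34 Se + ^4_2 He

Conserve mass number: 1 + A = 76 + 4, so A = 79.
Conserve atomic number: 1 + Z = 34 + 2, so Z = 35.
Z = 35 is bromine, so the species is ^79_35 Br.

Br-79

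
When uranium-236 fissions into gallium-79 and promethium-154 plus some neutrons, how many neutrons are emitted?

3

Conserve mass number: 236 = 79 + 154 + k, so k = 236 − 233 = 3.
Check atomic number: 92 = 31 + 61 + 0 = 92. ✓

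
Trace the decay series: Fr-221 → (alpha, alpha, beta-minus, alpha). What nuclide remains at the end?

Pb-209

Start: (A, Z) = (221, 87).
After α: (217, 85).
After α: (213, 83).
After β⁻: (213, 84).
After α: (209, 82).
Z = 82 is lead.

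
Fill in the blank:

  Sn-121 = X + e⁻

Sb-121

Conserve mass number: 121 = A + 0, so A = 121.
Conserve atomic number: 50 = Z − 1, so Z = 51.
Z = 51 is antimony, so the species is Sb-121.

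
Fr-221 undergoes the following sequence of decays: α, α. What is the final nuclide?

Bi-213

Start: (A, Z) = (221, 87).
After α: (217, 85).
After α: (213, 83).
Z = 83 is bismuth.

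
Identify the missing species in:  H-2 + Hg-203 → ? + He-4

Conserve mass number: 2 + 203 = A + 4, so A = 201.
Conserve atomic number: 1 + 80 = Z + 2, so Z = 79.
Z = 79 is gold, so the species is Au-201.

Au-201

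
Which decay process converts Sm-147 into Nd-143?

ΔA = 143 − 147 = -4; ΔZ = 60 − 62 = -2.
A drops by 4 and Z drops by 2 — the signature of alpha emission.

alpha decay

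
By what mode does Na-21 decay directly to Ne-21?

ΔA = 21 − 21 = 0; ΔZ = 10 − 11 = -1.
A is unchanged and Z drops by 1 — a proton has become a neutron (β⁺ emission or electron capture).

beta-plus decay or electron capture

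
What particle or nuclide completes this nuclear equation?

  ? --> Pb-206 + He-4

Po-210

Conserve mass number: A = 206 + 4, so A = 210.
Conserve atomic number: Z = 82 + 2, so Z = 84.
Z = 84 is polonium, so the species is Po-210.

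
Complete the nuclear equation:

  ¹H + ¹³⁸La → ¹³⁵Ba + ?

alpha particle

Conserve mass number: 1 + 138 = 135 + A, so A = 4.
Conserve atomic number: 1 + 57 = 56 + Z, so Z = 2.
A = 4 and Z = 2 is ⁴He — an alpha particle.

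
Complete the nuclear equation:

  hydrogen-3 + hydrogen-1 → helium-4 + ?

Conserve mass number: 3 + 1 = 4 + A, so A = 0.
Conserve atomic number: 1 + 1 = 2 + Z, so Z = 0.
A = 0 and Z = 0 is γ — a gamma ray.

gamma ray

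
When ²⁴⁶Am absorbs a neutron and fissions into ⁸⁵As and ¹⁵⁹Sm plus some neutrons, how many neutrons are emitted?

3

Conserve mass number: 247 = 85 + 159 + k, so k = 247 − 244 = 3.
Check atomic number: 95 = 33 + 62 + 0 = 95. ✓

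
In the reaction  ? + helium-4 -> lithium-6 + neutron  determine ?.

Conserve mass number: A + 4 = 6 + 1, so A = 3.
Conserve atomic number: Z + 2 = 3 + 0, so Z = 1.
A = 3 and Z = 1 is hydrogen-3 — a triton.

triton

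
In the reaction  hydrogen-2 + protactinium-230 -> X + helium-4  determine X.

Th-228

Conserve mass number: 2 + 230 = A + 4, so A = 228.
Conserve atomic number: 1 + 91 = Z + 2, so Z = 90.
Z = 90 is thorium, so the species is thorium-228.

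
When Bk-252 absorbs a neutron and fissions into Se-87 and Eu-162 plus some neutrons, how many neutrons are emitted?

4

Conserve mass number: 253 = 87 + 162 + k, so k = 253 − 249 = 4.
Check atomic number: 97 = 34 + 63 + 0 = 97. ✓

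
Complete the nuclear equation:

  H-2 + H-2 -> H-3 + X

Conserve mass number: 2 + 2 = 3 + A, so A = 1.
Conserve atomic number: 1 + 1 = 1 + Z, so Z = 1.
A = 1 and Z = 1 is H-1 — a proton.

proton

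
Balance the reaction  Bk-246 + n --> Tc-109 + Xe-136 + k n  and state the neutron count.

2

Conserve mass number: 247 = 109 + 136 + k, so k = 247 − 245 = 2.
Check atomic number: 97 = 43 + 54 + 0 = 97. ✓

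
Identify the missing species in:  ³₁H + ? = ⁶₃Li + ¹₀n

alpha particle

Conserve mass number: 3 + A = 6 + 1, so A = 4.
Conserve atomic number: 1 + Z = 3 + 0, so Z = 2.
A = 4 and Z = 2 is ⁴₂He — an alpha particle.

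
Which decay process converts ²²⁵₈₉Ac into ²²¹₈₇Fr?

alpha decay

ΔA = 221 − 225 = -4; ΔZ = 87 − 89 = -2.
A drops by 4 and Z drops by 2 — the signature of alpha emission.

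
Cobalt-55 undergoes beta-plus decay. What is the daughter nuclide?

Fe-55

Beta-plus decay: mass number changes by +0, atomic number by -1.
A: 55 = 55; Z: 27 − 1 = 26.
Z = 26 is iron, so the daughter is iron-55.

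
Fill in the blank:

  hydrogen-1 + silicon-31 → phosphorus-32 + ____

gamma ray

Conserve mass number: 1 + 31 = 32 + A, so A = 0.
Conserve atomic number: 1 + 14 = 15 + Z, so Z = 0.
A = 0 and Z = 0 is γ — a gamma ray.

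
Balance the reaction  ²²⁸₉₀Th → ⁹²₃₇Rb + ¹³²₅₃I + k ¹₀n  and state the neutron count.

Conserve mass number: 228 = 92 + 132 + k, so k = 228 − 224 = 4.
Check atomic number: 90 = 37 + 53 + 0 = 90. ✓

4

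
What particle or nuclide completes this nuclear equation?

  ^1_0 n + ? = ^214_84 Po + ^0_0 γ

Conserve mass number: 1 + A = 214 + 0, so A = 213.
Conserve atomic number: 0 + Z = 84 + 0, so Z = 84.
Z = 84 is polonium, so the species is ^213_84 Po.

Po-213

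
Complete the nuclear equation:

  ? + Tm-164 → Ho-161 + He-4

neutron

Conserve mass number: A + 164 = 161 + 4, so A = 1.
Conserve atomic number: Z + 69 = 67 + 2, so Z = 0.
A = 1 and Z = 0 is n — a neutron.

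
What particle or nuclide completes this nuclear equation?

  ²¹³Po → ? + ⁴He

Pb-209

Conserve mass number: 213 = A + 4, so A = 209.
Conserve atomic number: 84 = Z + 2, so Z = 82.
Z = 82 is lead, so the species is ²⁰⁹Pb.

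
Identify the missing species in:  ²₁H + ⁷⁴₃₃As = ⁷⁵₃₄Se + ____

neutron

Conserve mass number: 2 + 74 = 75 + A, so A = 1.
Conserve atomic number: 1 + 33 = 34 + Z, so Z = 0.
A = 1 and Z = 0 is ¹₀n — a neutron.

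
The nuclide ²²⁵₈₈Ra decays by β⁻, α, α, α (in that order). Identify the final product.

Bi-213

Start: (A, Z) = (225, 88).
After β⁻: (225, 89).
After α: (221, 87).
After α: (217, 85).
After α: (213, 83).
Z = 83 is bismuth.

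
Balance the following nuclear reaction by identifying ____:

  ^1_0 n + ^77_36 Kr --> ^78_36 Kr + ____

gamma ray

Conserve mass number: 1 + 77 = 78 + A, so A = 0.
Conserve atomic number: 0 + 36 = 36 + Z, so Z = 0.
A = 0 and Z = 0 is ^0_0 γ — a gamma ray.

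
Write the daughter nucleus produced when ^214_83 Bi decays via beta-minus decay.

Po-214

Beta-minus decay: mass number changes by +0, atomic number by +1.
A: 214 = 214; Z: 83 + 1 = 84.
Z = 84 is polonium, so the daughter is ^214_84 Po.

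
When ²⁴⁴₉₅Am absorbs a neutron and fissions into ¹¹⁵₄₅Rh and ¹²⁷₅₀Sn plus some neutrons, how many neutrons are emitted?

3

Conserve mass number: 245 = 115 + 127 + k, so k = 245 − 242 = 3.
Check atomic number: 95 = 45 + 50 + 0 = 95. ✓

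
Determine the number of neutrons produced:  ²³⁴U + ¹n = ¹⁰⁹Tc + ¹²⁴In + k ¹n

Conserve mass number: 235 = 109 + 124 + k, so k = 235 − 233 = 2.
Check atomic number: 92 = 43 + 49 + 0 = 92. ✓

2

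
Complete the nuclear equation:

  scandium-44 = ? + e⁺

Ca-44

Conserve mass number: 44 = A + 0, so A = 44.
Conserve atomic number: 21 = Z + 1, so Z = 20.
Z = 20 is calcium, so the species is calcium-44.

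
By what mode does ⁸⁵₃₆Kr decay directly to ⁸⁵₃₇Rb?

ΔA = 85 − 85 = 0; ΔZ = 37 − 36 = +1.
A is unchanged and Z rises by 1 — a neutron has become a proton (β⁻ decay).

beta-minus decay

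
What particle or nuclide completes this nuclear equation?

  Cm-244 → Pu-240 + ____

Conserve mass number: 244 = 240 + A, so A = 4.
Conserve atomic number: 96 = 94 + Z, so Z = 2.
A = 4 and Z = 2 is He-4 — an alpha particle.

alpha particle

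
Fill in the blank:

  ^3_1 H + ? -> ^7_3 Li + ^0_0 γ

Conserve mass number: 3 + A = 7 + 0, so A = 4.
Conserve atomic number: 1 + Z = 3 + 0, so Z = 2.
A = 4 and Z = 2 is ^4_2 He — an alpha particle.

alpha particle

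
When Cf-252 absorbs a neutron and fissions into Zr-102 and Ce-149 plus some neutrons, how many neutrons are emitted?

Conserve mass number: 253 = 102 + 149 + k, so k = 253 − 251 = 2.
Check atomic number: 98 = 40 + 58 + 0 = 98. ✓

2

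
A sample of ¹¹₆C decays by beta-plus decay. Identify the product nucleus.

Beta-plus decay: mass number changes by +0, atomic number by -1.
A: 11 = 11; Z: 6 − 1 = 5.
Z = 5 is boron, so the daughter is ¹¹₅B.

B-11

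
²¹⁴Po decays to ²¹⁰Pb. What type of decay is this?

alpha decay

ΔA = 210 − 214 = -4; ΔZ = 82 − 84 = -2.
A drops by 4 and Z drops by 2 — the signature of alpha emission.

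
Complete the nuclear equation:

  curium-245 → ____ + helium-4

Pu-241

Conserve mass number: 245 = A + 4, so A = 241.
Conserve atomic number: 96 = Z + 2, so Z = 94.
Z = 94 is plutonium, so the species is plutonium-241.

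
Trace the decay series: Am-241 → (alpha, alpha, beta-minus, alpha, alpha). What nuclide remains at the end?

Start: (A, Z) = (241, 95).
After α: (237, 93).
After α: (233, 91).
After β⁻: (233, 92).
After α: (229, 90).
After α: (225, 88).
Z = 88 is radium.

Ra-225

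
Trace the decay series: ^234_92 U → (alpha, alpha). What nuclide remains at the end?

Ra-226

Start: (A, Z) = (234, 92).
After α: (230, 90).
After α: (226, 88).
Z = 88 is radium.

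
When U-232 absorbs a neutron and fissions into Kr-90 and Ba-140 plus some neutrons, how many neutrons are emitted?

Conserve mass number: 233 = 90 + 140 + k, so k = 233 − 230 = 3.
Check atomic number: 92 = 36 + 56 + 0 = 92. ✓

3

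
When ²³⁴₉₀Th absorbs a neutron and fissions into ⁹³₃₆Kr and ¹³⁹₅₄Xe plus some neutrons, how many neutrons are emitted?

3

Conserve mass number: 235 = 93 + 139 + k, so k = 235 − 232 = 3.
Check atomic number: 90 = 36 + 54 + 0 = 90. ✓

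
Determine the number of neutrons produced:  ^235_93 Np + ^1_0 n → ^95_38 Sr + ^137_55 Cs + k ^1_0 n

4

Conserve mass number: 236 = 95 + 137 + k, so k = 236 − 232 = 4.
Check atomic number: 93 = 38 + 55 + 0 = 93. ✓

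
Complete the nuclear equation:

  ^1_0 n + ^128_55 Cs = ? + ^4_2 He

I-125

Conserve mass number: 1 + 128 = A + 4, so A = 125.
Conserve atomic number: 0 + 55 = Z + 2, so Z = 53.
Z = 53 is iodine, so the species is ^125_53 I.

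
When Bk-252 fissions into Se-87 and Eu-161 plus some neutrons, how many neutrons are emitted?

Conserve mass number: 252 = 87 + 161 + k, so k = 252 − 248 = 4.
Check atomic number: 97 = 34 + 63 + 0 = 97. ✓

4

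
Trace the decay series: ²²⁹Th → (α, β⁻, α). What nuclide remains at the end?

Start: (A, Z) = (229, 90).
After α: (225, 88).
After β⁻: (225, 89).
After α: (221, 87).
Z = 87 is francium.

Fr-221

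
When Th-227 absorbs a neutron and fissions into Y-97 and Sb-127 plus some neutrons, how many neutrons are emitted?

Conserve mass number: 228 = 97 + 127 + k, so k = 228 − 224 = 4.
Check atomic number: 90 = 39 + 51 + 0 = 90. ✓

4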